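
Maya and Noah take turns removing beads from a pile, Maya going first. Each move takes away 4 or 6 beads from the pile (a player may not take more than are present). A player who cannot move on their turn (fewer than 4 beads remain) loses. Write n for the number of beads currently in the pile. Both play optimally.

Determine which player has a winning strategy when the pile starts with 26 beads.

Maya wins.

Work bottom-up. With no move the player to move loses. Otherwise the position is W if at least one move leads to an L position for the opponent, and L if every move leads to a W.
n=0: no move → L
n=1: no move → L
n=2: no move → L
n=3: no move → L
n=4: W (go to 0, an L position)
n=5: W (go to 1, an L position)
n=6: W (go to 2, an L position)
n=7: W (go to 3, an L position)
n=8: W (go to 2, an L position)
n=9: W (go to 3, an L position)
n=10: L (options 6(W), 4(W) are all W)
n=11: L (options 7(W), 5(W) are all W)
n=12: L (options 8(W), 6(W) are all W)
n=13: L (options 9(W), 7(W) are all W)
n=14: W (go to 10, an L position)
n=15: W (go to 11, an L position)
n=16: W (go to 12, an L position)
n=17: W (go to 13, an L position)
n=18: W (go to 12, an L position)
n=19: W (go to 13, an L position)
n=20: L (options 16(W), 14(W) are all W)
n=21: L (options 17(W), 15(W) are all W)
n=22: L (options 18(W), 16(W) are all W)
n=23: L (options 19(W), 17(W) are all W)
n=24: W (go to 20, an L position)
n=25: W (go to 21, an L position)
n=26: W (go to 22, an L position)
From 26 Maya can remove 4, leaving 22, reaching an L position.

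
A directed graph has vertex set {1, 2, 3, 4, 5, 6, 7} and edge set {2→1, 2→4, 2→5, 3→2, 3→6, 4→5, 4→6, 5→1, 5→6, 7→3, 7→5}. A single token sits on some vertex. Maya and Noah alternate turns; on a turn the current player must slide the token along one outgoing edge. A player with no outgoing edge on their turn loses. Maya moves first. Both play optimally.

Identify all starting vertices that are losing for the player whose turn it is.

Build the W/L table. Terminal = L. A non-terminal position is W if it has a move to some L; otherwise it is L.
Every edge goes from a vertex to one that appears earlier in the order 1, 6, 5, 4, 2, 3, 7, so processing vertices in that order labels each vertex after all of its successors.
1: no outgoing edge → L
6: no outgoing edge → L
5: W (go to 6, an L position)
4: W (go to 6, an L position)
2: W (go to 1, an L position)
3: W (go to 6, an L position)
7: L (options 3(W), 5(W) are all W)
Reading off the rows marked L gives the requested list; there are 3 such vertices.

1, 6, 7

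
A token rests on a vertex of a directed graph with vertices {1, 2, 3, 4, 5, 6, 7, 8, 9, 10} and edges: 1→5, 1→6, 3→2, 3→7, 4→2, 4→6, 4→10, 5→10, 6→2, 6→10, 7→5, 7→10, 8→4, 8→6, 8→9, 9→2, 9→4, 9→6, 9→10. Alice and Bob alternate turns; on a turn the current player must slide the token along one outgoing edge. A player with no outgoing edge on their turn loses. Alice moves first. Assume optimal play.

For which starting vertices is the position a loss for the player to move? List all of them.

1, 2, 8, 10

Use the standard recursion: the mover loses at a terminal position; elsewhere, the mover wins exactly when some move hands the opponent an L position.
Every edge goes from a vertex to one that appears earlier in the order 10, 2, 5, 6, 4, 7, 9, 8, 1, 3, so processing vertices in that order labels each vertex after all of its successors.
10: no outgoing edge → L
2: no outgoing edge → L
5: W (go to 10, an L position)
6: W (go to 2, an L position)
4: W (go to 2, an L position)
7: W (go to 10, an L position)
9: W (go to 2, an L position)
8: L (options 9(W), 4(W), 6(W) are all W)
1: L (options 6(W), 5(W) are all W)
3: W (go to 2, an L position)
The losing starting vertices are exactly the entries labelled L in this table (4 of them).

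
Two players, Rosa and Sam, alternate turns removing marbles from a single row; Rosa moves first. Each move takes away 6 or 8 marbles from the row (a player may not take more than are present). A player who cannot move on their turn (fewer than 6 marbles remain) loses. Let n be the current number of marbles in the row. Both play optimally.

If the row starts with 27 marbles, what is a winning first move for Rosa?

Remove 8, leaving 19.

Work bottom-up. With no move the player to move loses. Otherwise the position is W if at least one move leads to an L position for the opponent, and L if every move leads to a W.
n=0: no move → L
n=1: no move → L
n=2: no move → L
n=3: no move → L
n=4: no move → L
n=5: no move → L
n=6: W (go to 0, an L position)
n=7: W (go to 1, an L position)
n=8: W (go to 2, an L position)
n=9: W (go to 3, an L position)
n=10: W (go to 4, an L position)
n=11: W (go to 5, an L position)
n=12: W (go to 4, an L position)
n=13: W (go to 5, an L position)
n=14: L (options 8(W), 6(W) are all W)
n=15: L (options 9(W), 7(W) are all W)
n=16: L (options 10(W), 8(W) are all W)
n=17: L (options 11(W), 9(W) are all W)
n=18: L (options 12(W), 10(W) are all W)
n=19: L (options 13(W), 11(W) are all W)
n=20: W (go to 14, an L position)
n=21: W (go to 15, an L position)
n=22: W (go to 16, an L position)
n=23: W (go to 17, an L position)
n=24: W (go to 18, an L position)
n=25: W (go to 19, an L position)
n=26: W (go to 18, an L position)
n=27: W (go to 19, an L position)
From 27, the L positions reachable in one move are: 19.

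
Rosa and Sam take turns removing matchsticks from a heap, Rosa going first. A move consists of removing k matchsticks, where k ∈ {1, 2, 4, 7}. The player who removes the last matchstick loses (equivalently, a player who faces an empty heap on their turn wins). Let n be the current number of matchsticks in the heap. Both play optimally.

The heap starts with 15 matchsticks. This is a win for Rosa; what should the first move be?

Label each position W (a win for the player to move) or L (a loss). A position with no legal move is W; any other position is W exactly when some move reaches an L, and L when every move reaches a W.
n=0: no move; the opponent has just taken the last matchstick and therefore loses → W
n=1: →0(W) only, which is W, so L
n=2: →1(L), so W
n=3: →1(L), so W
n=4: →3(W), 2(W), 0(W) — all W, so L
n=5: →4(L), so W
n=6: →4(L), so W
n=7: →6(W), 5(W), 3(W), 0(W) — all W, so L
n=8: →7(L), so W
n=9: →7(L), so W
n=10: →9(W), 8(W), 6(W), 3(W) — all W, so L
n=11: →10(L), so W
n=12: →10(L), so W
n=13: →12(W), 11(W), 9(W), 6(W) — all W, so L
n=14: →13(L), so W
n=15: →13(L), so W
From 15, the L positions reachable in one move are: 13.

Remove 2, leaving 13.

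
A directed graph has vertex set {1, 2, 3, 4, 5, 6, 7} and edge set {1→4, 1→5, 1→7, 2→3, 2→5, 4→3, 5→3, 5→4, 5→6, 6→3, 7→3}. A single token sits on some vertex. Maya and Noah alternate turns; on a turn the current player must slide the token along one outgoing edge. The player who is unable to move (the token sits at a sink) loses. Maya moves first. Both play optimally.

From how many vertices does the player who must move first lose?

2

Positions with no move are L. A position that does have a move is losing for the player to move precisely when every available move leads to a winning position for the opponent. Fill in the labels:
Every edge goes from a vertex to one that appears earlier in the order 3, 4, 6, 5, 7, 1, 2, so processing vertices in that order labels each vertex after all of its successors.
3: no outgoing edge → L
4: W (go to 3, an L position)
6: W (go to 3, an L position)
5: W (go to 3, an L position)
7: W (go to 3, an L position)
1: L (options 7(W), 5(W), 4(W) are all W)
2: W (go to 3, an L position)
The L vertices are 1, 3; that is 2 in all.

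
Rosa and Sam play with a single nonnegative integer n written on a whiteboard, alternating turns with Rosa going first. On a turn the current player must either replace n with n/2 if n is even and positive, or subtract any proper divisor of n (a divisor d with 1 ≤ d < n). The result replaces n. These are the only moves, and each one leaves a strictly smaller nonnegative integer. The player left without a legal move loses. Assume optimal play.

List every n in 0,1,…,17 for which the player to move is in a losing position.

0, 1, 3, 5, 7, 9, 11, 13, 15, 17

Classify positions by backward induction: terminal positions (no move available) are L. From any other position, the mover wins iff some move reaches an L.
n=0: no move → L
n=1: no move → L
n=2: W (go to 1, an L position)
n=3: L (sole option 2(W) is W)
n=4: W (go to 3, an L position)
n=5: L (sole option 4(W) is W)
n=6: W (go to 3, an L position)
n=7: L (sole option 6(W) is W)
n=8: W (go to 7, an L position)
n=9: L (options 6(W), 8(W) are all W)
n=10: W (go to 5, an L position)
n=11: L (sole option 10(W) is W)
n=12: W (go to 9, an L position)
n=13: L (sole option 12(W) is W)
n=14: W (go to 7, an L position)
n=15: L (options 10(W), 12(W), 14(W) are all W)
n=16: W (go to 15, an L position)
n=17: L (sole option 16(W) is W)
Reading off the rows marked L gives the requested list; there are 10 such values of n.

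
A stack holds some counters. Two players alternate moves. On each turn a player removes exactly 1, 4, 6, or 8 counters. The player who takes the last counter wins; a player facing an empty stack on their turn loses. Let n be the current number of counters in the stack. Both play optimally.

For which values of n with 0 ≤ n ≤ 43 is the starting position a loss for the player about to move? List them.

0, 2, 5, 7, 12, 14, 17, 19, 24, 26, 29, 31, 36, 38, 41, 43

Compute win/loss labels from the base case upward. A position with no move is L. Any other position is W if it can reach an L in one move, else L.
n=0: no move → L
n=1: can move to 0, which is L ⇒ W
n=2: the only move is to 1(W), a W ⇒ L
n=3: can move to 2, which is L ⇒ W
n=4: can move to 0, which is L ⇒ W
n=5: moves to 4(W), 1(W); every one is W ⇒ L
n=6: can move to 5, which is L ⇒ W
n=7: moves to 6(W), 3(W), 1(W); every one is W ⇒ L
n=8: can move to 7, which is L ⇒ W
n=9: can move to 5, which is L ⇒ W
n=10: can move to 2, which is L ⇒ W
n=11: can move to 7, which is L ⇒ W
n=12: moves to 11(W), 8(W), 6(W), 4(W); every one is W ⇒ L
n=13: can move to 12, which is L ⇒ W
n=14: moves to 13(W), 10(W), 8(W), 6(W); every one is W ⇒ L
n=15: can move to 14, which is L ⇒ W
n=16: can move to 12, which is L ⇒ W
n=17: moves to 16(W), 13(W), 11(W), 9(W); every one is W ⇒ L
n=18: can move to 17, which is L ⇒ W
n=19: moves to 18(W), 15(W), 13(W), 11(W); every one is W ⇒ L
n=20: can move to 19, which is L ⇒ W
n=21: can move to 17, which is L ⇒ W
n=22: can move to 14, which is L ⇒ W
n=23: can move to 19, which is L ⇒ W
n=24: moves to 23(W), 20(W), 18(W), 16(W); every one is W ⇒ L
n=25: can move to 24, which is L ⇒ W
n=26: moves to 25(W), 22(W), 20(W), 18(W); every one is W ⇒ L
n=27: can move to 26, which is L ⇒ W
n=28: can move to 24, which is L ⇒ W
n=29: moves to 28(W), 25(W), 23(W), 21(W); every one is W ⇒ L
n=30: can move to 29, which is L ⇒ W
n=31: moves to 30(W), 27(W), 25(W), 23(W); every one is W ⇒ L
n=32: can move to 31, which is L ⇒ W
n=33: can move to 29, which is L ⇒ W
n=34: can move to 26, which is L ⇒ W
n=35: can move to 31, which is L ⇒ W
n=36: moves to 35(W), 32(W), 30(W), 28(W); every one is W ⇒ L
n=37: can move to 36, which is L ⇒ W
n=38: moves to 37(W), 34(W), 32(W), 30(W); every one is W ⇒ L
n=39: can move to 38, which is L ⇒ W
n=40: can move to 36, which is L ⇒ W
n=41: moves to 40(W), 37(W), 35(W), 33(W); every one is W ⇒ L
n=42: can move to 41, which is L ⇒ W
n=43: moves to 42(W), 39(W), 37(W), 35(W); every one is W ⇒ L
The losing starting values of n are exactly the entries labelled L in this table (16 of them).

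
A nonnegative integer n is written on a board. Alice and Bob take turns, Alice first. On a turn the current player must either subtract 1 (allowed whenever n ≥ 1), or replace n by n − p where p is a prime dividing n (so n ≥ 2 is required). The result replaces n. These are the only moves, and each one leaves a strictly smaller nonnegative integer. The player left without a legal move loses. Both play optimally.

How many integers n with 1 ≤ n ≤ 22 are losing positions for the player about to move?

5

Positions with no move are L. A position that does have a move is losing for the player to move precisely when every available move leads to a winning position for the opponent. Fill in the labels:
n=0: no move → L
n=1: W (go to 0, an L position)
n=2: W (go to 0, an L position)
n=3: W (go to 0, an L position)
n=4: L (options 2(W), 3(W) are all W)
n=5: W (go to 0, an L position)
n=6: W (go to 4, an L position)
n=7: W (go to 0, an L position)
n=8: L (options 6(W), 7(W) are all W)
n=9: W (go to 8, an L position)
n=10: W (go to 8, an L position)
n=11: W (go to 0, an L position)
n=12: L (options 9(W), 10(W), 11(W) are all W)
n=13: W (go to 0, an L position)
n=14: W (go to 12, an L position)
n=15: W (go to 12, an L position)
n=16: L (options 14(W), 15(W) are all W)
n=17: W (go to 0, an L position)
n=18: W (go to 16, an L position)
n=19: W (go to 0, an L position)
n=20: L (options 15(W), 18(W), 19(W) are all W)
n=21: W (go to 20, an L position)
n=22: W (go to 20, an L position)
L entries with 1 ≤ n ≤ 22 (n=0 is outside the asked range and is not counted): n = 4, 8, 12, 16, 20; that makes 5.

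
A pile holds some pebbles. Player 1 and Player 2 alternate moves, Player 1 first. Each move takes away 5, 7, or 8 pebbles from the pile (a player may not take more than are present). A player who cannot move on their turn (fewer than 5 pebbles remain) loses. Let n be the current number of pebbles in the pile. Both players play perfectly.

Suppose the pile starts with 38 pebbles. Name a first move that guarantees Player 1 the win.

Remove 8, leaving 30.

Label each position W (a win for the player to move) or L (a loss). A position with no legal move is L; any other position is W exactly when some move reaches an L, and L when every move reaches a W.
n=0: no move → L
n=1: no move → L
n=2: no move → L
n=3: no move → L
n=4: no move → L
n=5: reaches L-position 0 → W
n=6: reaches L-position 1 → W
n=7: reaches L-position 2 → W
n=8: reaches L-position 3 → W
n=9: reaches L-position 4 → W
n=10: reaches L-position 3 → W
n=11: reaches L-position 4 → W
n=12: reaches L-position 4 → W
n=13: only reaches 8(W), 6(W), 5(W), all W → L
n=14: only reaches 9(W), 7(W), 6(W), all W → L
n=15: only reaches 10(W), 8(W), 7(W), all W → L
n=16: only reaches 11(W), 9(W), 8(W), all W → L
n=17: only reaches 12(W), 10(W), 9(W), all W → L
n=18: reaches L-position 13 → W
n=19: reaches L-position 14 → W
n=20: reaches L-position 15 → W
n=21: reaches L-position 16 → W
n=22: reaches L-position 17 → W
n=23: reaches L-position 16 → W
n=24: reaches L-position 17 → W
n=25: reaches L-position 17 → W
n=26: only reaches 21(W), 19(W), 18(W), all W → L
n=27: only reaches 22(W), 20(W), 19(W), all W → L
n=28: only reaches 23(W), 21(W), 20(W), all W → L
n=29: only reaches 24(W), 22(W), 21(W), all W → L
n=30: only reaches 25(W), 23(W), 22(W), all W → L
n=31: reaches L-position 26 → W
n=32: reaches L-position 27 → W
n=33: reaches L-position 28 → W
n=34: reaches L-position 29 → W
n=35: reaches L-position 30 → W
n=36: reaches L-position 29 → W
n=37: reaches L-position 30 → W
n=38: reaches L-position 30 → W
From 38, the L positions reachable in one move are: 30.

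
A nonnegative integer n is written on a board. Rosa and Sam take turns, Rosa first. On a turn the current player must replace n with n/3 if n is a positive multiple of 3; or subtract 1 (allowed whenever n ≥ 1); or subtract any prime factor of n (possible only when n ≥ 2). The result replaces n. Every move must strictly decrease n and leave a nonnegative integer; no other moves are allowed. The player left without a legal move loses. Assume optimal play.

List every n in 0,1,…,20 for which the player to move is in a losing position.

Label each position W (a win for the player to move) or L (a loss). A position with no legal move is L; any other position is W exactly when some move reaches an L, and L when every move reaches a W.
n=0: no move → L
n=1: reaches L-position 0 → W
n=2: reaches L-position 0 → W
n=3: reaches L-position 0 → W
n=4: only reaches 2(W), 3(W), all W → L
n=5: reaches L-position 0 → W
n=6: reaches L-position 4 → W
n=7: reaches L-position 0 → W
n=8: only reaches 6(W), 7(W), all W → L
n=9: reaches L-position 8 → W
n=10: reaches L-position 8 → W
n=11: reaches L-position 0 → W
n=12: reaches L-position 4 → W
n=13: reaches L-position 0 → W
n=14: only reaches 7(W), 12(W), 13(W), all W → L
n=15: reaches L-position 14 → W
n=16: reaches L-position 14 → W
n=17: reaches L-position 0 → W
n=18: only reaches 6(W), 15(W), 16(W), 17(W), all W → L
n=19: reaches L-position 0 → W
n=20: reaches L-position 18 → W
The losing starting values of n are exactly the entries labelled L in this table (5 of them).

0, 4, 8, 14, 18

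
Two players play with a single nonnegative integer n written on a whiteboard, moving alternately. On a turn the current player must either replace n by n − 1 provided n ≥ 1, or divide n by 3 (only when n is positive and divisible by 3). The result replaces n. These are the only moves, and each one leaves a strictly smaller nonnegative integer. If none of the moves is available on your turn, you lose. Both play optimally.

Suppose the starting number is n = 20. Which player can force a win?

The first player wins.

Label each position W (a win for the player to move) or L (a loss). A position with no legal move is L; any other position is W exactly when some move reaches an L, and L when every move reaches a W.
n=0: no move → L
n=1: →0(L), so W
n=2: →1(W) only, which is W, so L
n=3: →2(L), so W
n=4: →3(W) only, which is W, so L
n=5: →4(L), so W
n=6: →2(L), so W
n=7: →6(W) only, which is W, so L
n=8: →7(L), so W
n=9: →3(W), 8(W) — all W, so L
n=10: →9(L), so W
n=11: →10(W) only, which is W, so L
n=12: →4(L), so W
n=13: →12(W) only, which is W, so L
n=14: →13(L), so W
n=15: →5(W), 14(W) — all W, so L
n=16: →15(L), so W
n=17: →16(W) only, which is W, so L
n=18: →17(L), so W
n=19: →18(W) only, which is W, so L
n=20: →19(L), so W
From 20 the player to move can move to 19, reaching an L position.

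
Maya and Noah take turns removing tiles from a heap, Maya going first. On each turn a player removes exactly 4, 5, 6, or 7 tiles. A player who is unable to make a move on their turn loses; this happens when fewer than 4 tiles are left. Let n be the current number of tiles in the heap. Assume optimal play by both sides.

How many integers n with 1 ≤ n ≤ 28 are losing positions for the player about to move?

11

Label each position W (a win for the player to move) or L (a loss). A position with no legal move is L; any other position is W exactly when some move reaches an L, and L when every move reaches a W.
n=0: no move → L
n=1: no move → L
n=2: no move → L
n=3: no move → L
n=4: →0(L), so W
n=5: →1(L), so W
n=6: →2(L), so W
n=7: →3(L), so W
n=8: →3(L), so W
n=9: →3(L), so W
n=10: →3(L), so W
n=11: →7(W), 6(W), 5(W), 4(W) — all W, so L
n=12: →8(W), 7(W), 6(W), 5(W) — all W, so L
n=13: →9(W), 8(W), 7(W), 6(W) — all W, so L
n=14: →10(W), 9(W), 8(W), 7(W) — all W, so L
n=15: →11(L), so W
n=16: →12(L), so W
n=17: →13(L), so W
n=18: →14(L), so W
n=19: →14(L), so W
n=20: →14(L), so W
n=21: →14(L), so W
n=22: →18(W), 17(W), 16(W), 15(W) — all W, so L
n=23: →19(W), 18(W), 17(W), 16(W) — all W, so L
n=24: →20(W), 19(W), 18(W), 17(W) — all W, so L
n=25: →21(W), 20(W), 19(W), 18(W) — all W, so L
n=26: →22(L), so W
n=27: →23(L), so W
n=28: →24(L), so W
L entries with 1 ≤ n ≤ 28 (n=0 is outside the asked range and is not counted): n = 1, 2, 3, 11, 12, 13, 14, 22, 23, 24, 25; that makes 11.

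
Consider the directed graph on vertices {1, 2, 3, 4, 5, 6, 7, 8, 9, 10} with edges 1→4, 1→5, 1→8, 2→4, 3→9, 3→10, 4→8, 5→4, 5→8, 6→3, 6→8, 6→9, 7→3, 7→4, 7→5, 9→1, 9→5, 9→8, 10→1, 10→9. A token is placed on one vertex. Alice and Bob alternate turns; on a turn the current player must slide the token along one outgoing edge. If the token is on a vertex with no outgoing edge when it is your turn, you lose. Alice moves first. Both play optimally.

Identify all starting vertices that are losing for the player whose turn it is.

Compute win/loss labels from the base case upward. A position with no move is L. Any other position is W if it can reach an L in one move, else L.
Every edge goes from a vertex to one that appears earlier in the order 8, 4, 5, 1, 9, 10, 3, 6, 7, 2, so processing vertices in that order labels each vertex after all of its successors.
8: no outgoing edge → L
4: →8(L), so W
5: →8(L), so W
1: →8(L), so W
9: →8(L), so W
10: →9(W), 1(W) — all W, so L
3: →10(L), so W
6: →8(L), so W
7: →3(W), 5(W), 4(W) — all W, so L
2: →4(W) only, which is W, so L
The losing starting vertices are exactly the entries labelled L in this table (4 of them).

2, 7, 8, 10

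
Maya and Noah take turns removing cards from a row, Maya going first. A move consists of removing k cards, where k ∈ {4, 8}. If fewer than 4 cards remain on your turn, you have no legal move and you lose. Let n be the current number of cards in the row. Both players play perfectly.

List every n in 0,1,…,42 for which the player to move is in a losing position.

0, 1, 2, 3, 12, 13, 14, 15, 24, 25, 26, 27, 36, 37, 38, 39

Work bottom-up. With no move the player to move loses. Otherwise the position is W if at least one move leads to an L position for the opponent, and L if every move leads to a W.
n=0: no move → L
n=1: no move → L
n=2: no move → L
n=3: no move → L
n=4: can move to 0, which is L ⇒ W
n=5: can move to 1, which is L ⇒ W
n=6: can move to 2, which is L ⇒ W
n=7: can move to 3, which is L ⇒ W
n=8: can move to 0, which is L ⇒ W
n=9: can move to 1, which is L ⇒ W
n=10: can move to 2, which is L ⇒ W
n=11: can move to 3, which is L ⇒ W
n=12: moves to 8(W), 4(W); every one is W ⇒ L
n=13: moves to 9(W), 5(W); every one is W ⇒ L
n=14: moves to 10(W), 6(W); every one is W ⇒ L
n=15: moves to 11(W), 7(W); every one is W ⇒ L
n=16: can move to 12, which is L ⇒ W
n=17: can move to 13, which is L ⇒ W
n=18: can move to 14, which is L ⇒ W
n=19: can move to 15, which is L ⇒ W
n=20: can move to 12, which is L ⇒ W
n=21: can move to 13, which is L ⇒ W
n=22: can move to 14, which is L ⇒ W
n=23: can move to 15, which is L ⇒ W
n=24: moves to 20(W), 16(W); every one is W ⇒ L
n=25: moves to 21(W), 17(W); every one is W ⇒ L
n=26: moves to 22(W), 18(W); every one is W ⇒ L
n=27: moves to 23(W), 19(W); every one is W ⇒ L
n=28: can move to 24, which is L ⇒ W
n=29: can move to 25, which is L ⇒ W
n=30: can move to 26, which is L ⇒ W
n=31: can move to 27, which is L ⇒ W
n=32: can move to 24, which is L ⇒ W
n=33: can move to 25, which is L ⇒ W
n=34: can move to 26, which is L ⇒ W
n=35: can move to 27, which is L ⇒ W
n=36: moves to 32(W), 28(W); every one is W ⇒ L
n=37: moves to 33(W), 29(W); every one is W ⇒ L
n=38: moves to 34(W), 30(W); every one is W ⇒ L
n=39: moves to 35(W), 31(W); every one is W ⇒ L
n=40: can move to 36, which is L ⇒ W
n=41: can move to 37, which is L ⇒ W
n=42: can move to 38, which is L ⇒ W
The losing starting values of n are exactly the entries labelled L in this table (16 of them).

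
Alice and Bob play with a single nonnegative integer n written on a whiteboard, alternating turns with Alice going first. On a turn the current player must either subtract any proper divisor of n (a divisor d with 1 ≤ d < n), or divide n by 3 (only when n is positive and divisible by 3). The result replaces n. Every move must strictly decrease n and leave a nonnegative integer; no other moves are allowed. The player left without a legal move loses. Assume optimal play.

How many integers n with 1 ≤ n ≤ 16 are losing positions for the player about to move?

7

Compute win/loss labels from the base case upward. A position with no move is L. Any other position is W if it can reach an L in one move, else L.
n=0: no move → L
n=1: no move → L
n=2: →1(L), so W
n=3: →1(L), so W
n=4: →2(W), 3(W) — all W, so L
n=5: →4(L), so W
n=6: →4(L), so W
n=7: →6(W) only, which is W, so L
n=8: →4(L), so W
n=9: →3(W), 6(W), 8(W) — all W, so L
n=10: →9(L), so W
n=11: →10(W) only, which is W, so L
n=12: →4(L), so W
n=13: →12(W) only, which is W, so L
n=14: →7(L), so W
n=15: →5(W), 10(W), 12(W), 14(W) — all W, so L
n=16: →15(L), so W
L entries with 1 ≤ n ≤ 16 (n=0 is outside the asked range and is not counted): n = 1, 4, 7, 9, 11, 13, 15; that makes 7.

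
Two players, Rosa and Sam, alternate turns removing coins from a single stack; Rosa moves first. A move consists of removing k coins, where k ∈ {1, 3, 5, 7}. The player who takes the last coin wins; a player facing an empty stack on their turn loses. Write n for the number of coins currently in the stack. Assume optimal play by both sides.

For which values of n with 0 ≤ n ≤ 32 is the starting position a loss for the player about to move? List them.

0, 2, 4, 6, 8, 10, 12, 14, 16, 18, 20, 22, 24, 26, 28, 30, 32

Label each position W (a win for the player to move) or L (a loss). A position with no legal move is L; any other position is W exactly when some move reaches an L, and L when every move reaches a W.
n=0: no move → L
n=1: W (go to 0, an L position)
n=2: L (sole option 1(W) is W)
n=3: W (go to 2, an L position)
n=4: L (options 3(W), 1(W) are all W)
n=5: W (go to 4, an L position)
n=6: L (options 5(W), 3(W), 1(W) are all W)
n=7: W (go to 6, an L position)
n=8: L (options 7(W), 5(W), 3(W), 1(W) are all W)
n=9: W (go to 8, an L position)
n=10: L (options 9(W), 7(W), 5(W), 3(W) are all W)
n=11: W (go to 10, an L position)
n=12: L (options 11(W), 9(W), 7(W), 5(W) are all W)
n=13: W (go to 12, an L position)
n=14: L (options 13(W), 11(W), 9(W), 7(W) are all W)
n=15: W (go to 14, an L position)
n=16: L (options 15(W), 13(W), 11(W), 9(W) are all W)
n=17: W (go to 16, an L position)
n=18: L (options 17(W), 15(W), 13(W), 11(W) are all W)
n=19: W (go to 18, an L position)
n=20: L (options 19(W), 17(W), 15(W), 13(W) are all W)
n=21: W (go to 20, an L position)
n=22: L (options 21(W), 19(W), 17(W), 15(W) are all W)
n=23: W (go to 22, an L position)
n=24: L (options 23(W), 21(W), 19(W), 17(W) are all W)
n=25: W (go to 24, an L position)
n=26: L (options 25(W), 23(W), 21(W), 19(W) are all W)
n=27: W (go to 26, an L position)
n=28: L (options 27(W), 25(W), 23(W), 21(W) are all W)
n=29: W (go to 28, an L position)
n=30: L (options 29(W), 27(W), 25(W), 23(W) are all W)
n=31: W (go to 30, an L position)
n=32: L (options 31(W), 29(W), 27(W), 25(W) are all W)
The losing starting values of n are exactly the entries labelled L in this table (17 of them).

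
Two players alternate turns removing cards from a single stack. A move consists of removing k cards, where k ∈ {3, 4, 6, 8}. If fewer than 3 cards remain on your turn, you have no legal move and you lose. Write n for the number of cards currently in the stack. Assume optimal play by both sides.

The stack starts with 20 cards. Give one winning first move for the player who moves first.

Remove 8, leaving 12.

Classify positions by backward induction: terminal positions (no move available) are L. From any other position, the mover wins iff some move reaches an L.
n=0: no move → L
n=1: no move → L
n=2: no move → L
n=3: reaches L-position 0 → W
n=4: reaches L-position 1 → W
n=5: reaches L-position 2 → W
n=6: reaches L-position 2 → W
n=7: reaches L-position 1 → W
n=8: reaches L-position 2 → W
n=9: reaches L-position 1 → W
n=10: reaches L-position 2 → W
n=11: only reaches 8(W), 7(W), 5(W), 3(W), all W → L
n=12: only reaches 9(W), 8(W), 6(W), 4(W), all W → L
n=13: only reaches 10(W), 9(W), 7(W), 5(W), all W → L
n=14: reaches L-position 11 → W
n=15: reaches L-position 12 → W
n=16: reaches L-position 13 → W
n=17: reaches L-position 13 → W
n=18: reaches L-position 12 → W
n=19: reaches L-position 13 → W
n=20: reaches L-position 12 → W
From 20, the L positions reachable in one move are: 12.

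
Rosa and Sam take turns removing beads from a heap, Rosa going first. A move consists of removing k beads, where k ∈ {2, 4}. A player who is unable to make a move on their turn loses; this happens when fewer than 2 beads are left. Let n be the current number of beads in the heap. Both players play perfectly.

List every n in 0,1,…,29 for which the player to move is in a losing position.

Build the W/L table. Terminal = L. A non-terminal position is W if it has a move to some L; otherwise it is L.
n=0: no move → L
n=1: no move → L
n=2: →0(L), so W
n=3: →1(L), so W
n=4: →0(L), so W
n=5: →1(L), so W
n=6: →4(W), 2(W) — all W, so L
n=7: →5(W), 3(W) — all W, so L
n=8: →6(L), so W
n=9: →7(L), so W
n=10: →6(L), so W
n=11: →7(L), so W
n=12: →10(W), 8(W) — all W, so L
n=13: →11(W), 9(W) — all W, so L
n=14: →12(L), so W
n=15: →13(L), so W
n=16: →12(L), so W
n=17: →13(L), so W
n=18: →16(W), 14(W) — all W, so L
n=19: →17(W), 15(W) — all W, so L
n=20: →18(L), so W
n=21: →19(L), so W
n=22: →18(L), so W
n=23: →19(L), so W
n=24: →22(W), 20(W) — all W, so L
n=25: →23(W), 21(W) — all W, so L
n=26: →24(L), so W
n=27: →25(L), so W
n=28: →24(L), so W
n=29: →25(L), so W
The losing starting values of n are exactly the entries labelled L in this table (10 of them).

0, 1, 6, 7, 12, 13, 18, 19, 24, 25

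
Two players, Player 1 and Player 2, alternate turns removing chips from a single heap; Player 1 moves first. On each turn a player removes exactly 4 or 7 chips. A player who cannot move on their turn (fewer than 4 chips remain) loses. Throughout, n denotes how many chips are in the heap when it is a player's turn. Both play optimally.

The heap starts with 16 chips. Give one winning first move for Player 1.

Remove 4, leaving 12.

Label each position W (a win for the player to move) or L (a loss). A position with no legal move is L; any other position is W exactly when some move reaches an L, and L when every move reaches a W.
n=0: no move → L
n=1: no move → L
n=2: no move → L
n=3: no move → L
n=4: reaches L-position 0 → W
n=5: reaches L-position 1 → W
n=6: reaches L-position 2 → W
n=7: reaches L-position 3 → W
n=8: reaches L-position 1 → W
n=9: reaches L-position 2 → W
n=10: reaches L-position 3 → W
n=11: only reaches 7(W), 4(W), all W → L
n=12: only reaches 8(W), 5(W), all W → L
n=13: only reaches 9(W), 6(W), all W → L
n=14: only reaches 10(W), 7(W), all W → L
n=15: reaches L-position 11 → W
n=16: reaches L-position 12 → W
From 16, the L positions reachable in one move are: 12.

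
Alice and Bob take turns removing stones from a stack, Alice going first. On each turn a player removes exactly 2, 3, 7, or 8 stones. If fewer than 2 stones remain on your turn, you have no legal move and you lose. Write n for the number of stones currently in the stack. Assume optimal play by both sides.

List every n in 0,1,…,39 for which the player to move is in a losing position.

0, 1, 5, 6, 10, 11, 15, 16, 20, 21, 25, 26, 30, 31, 35, 36

Label each position W (a win for the player to move) or L (a loss). A position with no legal move is L; any other position is W exactly when some move reaches an L, and L when every move reaches a W.
n=0: no move → L
n=1: no move → L
n=2: reaches L-position 0 → W
n=3: reaches L-position 1 → W
n=4: reaches L-position 1 → W
n=5: only reaches 3(W), 2(W), all W → L
n=6: only reaches 4(W), 3(W), all W → L
n=7: reaches L-position 5 → W
n=8: reaches L-position 6 → W
n=9: reaches L-position 6 → W
n=10: only reaches 8(W), 7(W), 3(W), 2(W), all W → L
n=11: only reaches 9(W), 8(W), 4(W), 3(W), all W → L
n=12: reaches L-position 10 → W
n=13: reaches L-position 11 → W
n=14: reaches L-position 11 → W
n=15: only reaches 13(W), 12(W), 8(W), 7(W), all W → L
n=16: only reaches 14(W), 13(W), 9(W), 8(W), all W → L
n=17: reaches L-position 15 → W
n=18: reaches L-position 16 → W
n=19: reaches L-position 16 → W
n=20: only reaches 18(W), 17(W), 13(W), 12(W), all W → L
n=21: only reaches 19(W), 18(W), 14(W), 13(W), all W → L
n=22: reaches L-position 20 → W
n=23: reaches L-position 21 → W
n=24: reaches L-position 21 → W
n=25: only reaches 23(W), 22(W), 18(W), 17(W), all W → L
n=26: only reaches 24(W), 23(W), 19(W), 18(W), all W → L
n=27: reaches L-position 25 → W
n=28: reaches L-position 26 → W
n=29: reaches L-position 26 → W
n=30: only reaches 28(W), 27(W), 23(W), 22(W), all W → L
n=31: only reaches 29(W), 28(W), 24(W), 23(W), all W → L
n=32: reaches L-position 30 → W
n=33: reaches L-position 31 → W
n=34: reaches L-position 31 → W
n=35: only reaches 33(W), 32(W), 28(W), 27(W), all W → L
n=36: only reaches 34(W), 33(W), 29(W), 28(W), all W → L
n=37: reaches L-position 35 → W
n=38: reaches L-position 36 → W
n=39: reaches L-position 36 → W
The losing starting values of n are exactly the entries labelled L in this table (16 of them).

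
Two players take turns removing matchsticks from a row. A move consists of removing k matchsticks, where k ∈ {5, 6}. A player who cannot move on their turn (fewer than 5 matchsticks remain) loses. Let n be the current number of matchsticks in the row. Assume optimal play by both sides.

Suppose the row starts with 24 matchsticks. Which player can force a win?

The second player wins.

Label each position W (a win for the player to move) or L (a loss). A position with no legal move is L; any other position is W exactly when some move reaches an L, and L when every move reaches a W.
n=0: no move → L
n=1: no move → L
n=2: no move → L
n=3: no move → L
n=4: no move → L
n=5: reaches L-position 0 → W
n=6: reaches L-position 1 → W
n=7: reaches L-position 2 → W
n=8: reaches L-position 3 → W
n=9: reaches L-position 4 → W
n=10: reaches L-position 4 → W
n=11: only reaches 6(W), 5(W), all W → L
n=12: only reaches 7(W), 6(W), all W → L
n=13: only reaches 8(W), 7(W), all W → L
n=14: only reaches 9(W), 8(W), all W → L
n=15: only reaches 10(W), 9(W), all W → L
n=16: reaches L-position 11 → W
n=17: reaches L-position 12 → W
n=18: reaches L-position 13 → W
n=19: reaches L-position 14 → W
n=20: reaches L-position 15 → W
n=21: reaches L-position 15 → W
n=22: only reaches 17(W), 16(W), all W → L
n=23: only reaches 18(W), 17(W), all W → L
n=24: only reaches 19(W), 18(W), all W → L
The starting position 24 is L: whatever the player to move does, the opponent receives a W position.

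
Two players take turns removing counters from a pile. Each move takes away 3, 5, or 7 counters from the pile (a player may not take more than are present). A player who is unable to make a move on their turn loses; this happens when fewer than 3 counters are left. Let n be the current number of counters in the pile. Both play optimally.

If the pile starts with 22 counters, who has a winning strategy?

Positions with no move are L. A position that does have a move is losing for the player to move precisely when every available move leads to a winning position for the opponent. Fill in the labels:
n=0: no move → L
n=1: no move → L
n=2: no move → L
n=3: can move to 0, which is L ⇒ W
n=4: can move to 1, which is L ⇒ W
n=5: can move to 2, which is L ⇒ W
n=6: can move to 1, which is L ⇒ W
n=7: can move to 2, which is L ⇒ W
n=8: can move to 1, which is L ⇒ W
n=9: can move to 2, which is L ⇒ W
n=10: moves to 7(W), 5(W), 3(W); every one is W ⇒ L
n=11: moves to 8(W), 6(W), 4(W); every one is W ⇒ L
n=12: moves to 9(W), 7(W), 5(W); every one is W ⇒ L
n=13: can move to 10, which is L ⇒ W
n=14: can move to 11, which is L ⇒ W
n=15: can move to 12, which is L ⇒ W
n=16: can move to 11, which is L ⇒ W
n=17: can move to 12, which is L ⇒ W
n=18: can move to 11, which is L ⇒ W
n=19: can move to 12, which is L ⇒ W
n=20: moves to 17(W), 15(W), 13(W); every one is W ⇒ L
n=21: moves to 18(W), 16(W), 14(W); every one is W ⇒ L
n=22: moves to 19(W), 17(W), 15(W); every one is W ⇒ L
The starting position 22 is L: whatever the player to move does, the opponent receives a W position.

The second player wins.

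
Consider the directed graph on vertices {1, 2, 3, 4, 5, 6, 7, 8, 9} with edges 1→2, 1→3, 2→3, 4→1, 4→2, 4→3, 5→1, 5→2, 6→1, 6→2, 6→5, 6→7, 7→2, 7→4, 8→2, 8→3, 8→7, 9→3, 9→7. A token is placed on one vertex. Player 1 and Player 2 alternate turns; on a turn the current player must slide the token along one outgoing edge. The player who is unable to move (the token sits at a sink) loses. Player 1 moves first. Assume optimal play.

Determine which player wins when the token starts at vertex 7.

Label each position W (a win for the player to move) or L (a loss). A position with no legal move is L; any other position is W exactly when some move reaches an L, and L when every move reaches a W.
Every edge goes from a vertex to one that appears earlier in the order 3, 2, 1, 4, 7, 9, 8, 5, 6, so processing vertices in that order labels each vertex after all of its successors.
3: no outgoing edge → L
2: →3(L), so W
1: →3(L), so W
4: →3(L), so W
7: →4(W), 2(W) — all W, so L
9: →7(L), so W
8: →7(L), so W
5: →1(W), 2(W) — all W, so L
6: →5(L), so W
The starting position 7 is L: whatever Player 1 does, the opponent receives a W position.

Player 2 wins.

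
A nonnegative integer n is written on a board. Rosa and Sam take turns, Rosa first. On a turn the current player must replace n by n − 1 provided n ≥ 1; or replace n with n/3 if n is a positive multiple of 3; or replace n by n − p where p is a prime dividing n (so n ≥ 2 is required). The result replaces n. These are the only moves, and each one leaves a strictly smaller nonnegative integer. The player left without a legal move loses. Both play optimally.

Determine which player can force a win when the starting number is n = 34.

Rosa wins.

Positions with no move are L. A position that does have a move is losing for the player to move precisely when every available move leads to a winning position for the opponent. Fill in the labels:
n=0: no move → L
n=1: W (go to 0, an L position)
n=2: W (go to 0, an L position)
n=3: W (go to 0, an L position)
n=4: L (options 2(W), 3(W) are all W)
n=5: W (go to 0, an L position)
n=6: W (go to 4, an L position)
n=7: W (go to 0, an L position)
n=8: L (options 6(W), 7(W) are all W)
n=9: W (go to 8, an L position)
n=10: W (go to 8, an L position)
n=11: W (go to 0, an L position)
n=12: W (go to 4, an L position)
n=13: W (go to 0, an L position)
n=14: L (options 7(W), 12(W), 13(W) are all W)
n=15: W (go to 14, an L position)
n=16: W (go to 14, an L position)
n=17: W (go to 0, an L position)
n=18: L (options 6(W), 15(W), 16(W), 17(W) are all W)
n=19: W (go to 0, an L position)
n=20: W (go to 18, an L position)
n=21: W (go to 14, an L position)
n=22: L (options 11(W), 20(W), 21(W) are all W)
n=23: W (go to 0, an L position)
n=24: W (go to 8, an L position)
n=25: L (options 20(W), 24(W) are all W)
n=26: W (go to 25, an L position)
n=27: L (options 9(W), 24(W), 26(W) are all W)
n=28: W (go to 27, an L position)
n=29: W (go to 0, an L position)
n=30: W (go to 25, an L position)
n=31: W (go to 0, an L position)
n=32: L (options 30(W), 31(W) are all W)
n=33: W (go to 22, an L position)
n=34: W (go to 32, an L position)
The starting position 34 is W: Rosa should move to 32, handing over an L position.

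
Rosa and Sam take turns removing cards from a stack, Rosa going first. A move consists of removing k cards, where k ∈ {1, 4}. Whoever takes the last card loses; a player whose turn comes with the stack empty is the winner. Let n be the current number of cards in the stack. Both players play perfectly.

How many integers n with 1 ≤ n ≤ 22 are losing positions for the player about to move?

9

Classify positions by backward induction: terminal positions (no move available) are W. From any other position, the mover wins iff some move reaches an L.
n=0: no move; the opponent has just taken the last card and therefore loses → W
n=1: the only move is to 0(W), a W ⇒ L
n=2: can move to 1, which is L ⇒ W
n=3: the only move is to 2(W), a W ⇒ L
n=4: can move to 3, which is L ⇒ W
n=5: can move to 1, which is L ⇒ W
n=6: moves to 5(W), 2(W); every one is W ⇒ L
n=7: can move to 6, which is L ⇒ W
n=8: moves to 7(W), 4(W); every one is W ⇒ L
n=9: can move to 8, which is L ⇒ W
n=10: can move to 6, which is L ⇒ W
n=11: moves to 10(W), 7(W); every one is W ⇒ L
n=12: can move to 11, which is L ⇒ W
n=13: moves to 12(W), 9(W); every one is W ⇒ L
n=14: can move to 13, which is L ⇒ W
n=15: can move to 11, which is L ⇒ W
n=16: moves to 15(W), 12(W); every one is W ⇒ L
n=17: can move to 16, which is L ⇒ W
n=18: moves to 17(W), 14(W); every one is W ⇒ L
n=19: can move to 18, which is L ⇒ W
n=20: can move to 16, which is L ⇒ W
n=21: moves to 20(W), 17(W); every one is W ⇒ L
n=22: can move to 21, which is L ⇒ W
L entries with 1 ≤ n ≤ 22 (the range starts at n=1): n = 1, 3, 6, 8, 11, 13, 16, 18, 21; that makes 9.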